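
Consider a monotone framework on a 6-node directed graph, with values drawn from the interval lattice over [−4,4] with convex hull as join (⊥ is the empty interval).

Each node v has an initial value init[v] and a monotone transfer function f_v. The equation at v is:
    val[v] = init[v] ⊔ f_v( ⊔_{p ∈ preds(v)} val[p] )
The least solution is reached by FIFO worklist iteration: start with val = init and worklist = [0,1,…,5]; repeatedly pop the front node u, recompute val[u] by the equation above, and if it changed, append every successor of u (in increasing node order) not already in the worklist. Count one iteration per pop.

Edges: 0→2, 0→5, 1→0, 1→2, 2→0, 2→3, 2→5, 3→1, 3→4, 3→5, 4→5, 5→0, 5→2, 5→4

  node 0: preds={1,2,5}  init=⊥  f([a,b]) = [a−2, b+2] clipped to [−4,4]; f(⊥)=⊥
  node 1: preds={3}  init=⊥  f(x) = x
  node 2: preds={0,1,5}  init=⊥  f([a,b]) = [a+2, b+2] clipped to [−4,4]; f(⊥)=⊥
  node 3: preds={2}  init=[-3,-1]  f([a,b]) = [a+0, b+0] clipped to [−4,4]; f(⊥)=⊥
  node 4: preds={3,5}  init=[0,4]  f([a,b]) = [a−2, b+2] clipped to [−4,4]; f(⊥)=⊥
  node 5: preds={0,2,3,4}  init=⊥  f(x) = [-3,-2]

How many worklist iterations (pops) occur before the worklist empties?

19

Trace (19 dequeues):
  [1] u=0 | in ⊥ | out ⊥ | ==
  [2] u=1 | in [-3,-1] | out [-3,-1] | prev ⊥ | push {0}
  [3] u=2 | in [-3,-1] | out [-1,1] | prev ⊥ | push {}
  [4] u=3 | in [-1,1] | out [-3,1] | prev [-3,-1] | push {1}
  [5] u=4 | in [-3,1] | out [-4,4] | prev [0,4] | push {}
  [6] u=5 | in [-4,4] | out [-3,-2] | prev ⊥ | push {2,4}
  [7] u=0 | in [-3,1] | out [-4,3] | prev ⊥ | push {5}
  [8] u=1 | in [-3,1] | out [-3,1] | prev [-3,-1] | push {0}
  [9] u=2 | in [-4,3] | out [-2,4] | prev [-1,1] | push {3}
  [10] u=4 | in [-3,1] | out [-4,4] | ==
  [11] u=5 | in [-4,4] | out [-3,-2] | ==
  [12] u=0 | in [-3,4] | out [-4,4] | prev [-4,3] | push {2,5}
  [13] u=3 | in [-2,4] | out [-3,4] | prev [-3,1] | push {1,4}
  [14] u=2 | in [-4,4] | out [-2,4] | ==
  [15] u=5 | in [-4,4] | out [-3,-2] | ==
  [16] u=1 | in [-3,4] | out [-3,4] | prev [-3,1] | push {0,2}
  [17] u=4 | in [-3,4] | out [-4,4] | ==
  [18] u=0 | in [-3,4] | out [-4,4] | ==
  [19] u=2 | in [-4,4] | out [-2,4] | ==

Converged values:
  [0] [-4,4]
  [1] [-3,4]
  [2] [-2,4]
  [3] [-3,4]
  [4] [-4,4]
  [5] [-3,-2]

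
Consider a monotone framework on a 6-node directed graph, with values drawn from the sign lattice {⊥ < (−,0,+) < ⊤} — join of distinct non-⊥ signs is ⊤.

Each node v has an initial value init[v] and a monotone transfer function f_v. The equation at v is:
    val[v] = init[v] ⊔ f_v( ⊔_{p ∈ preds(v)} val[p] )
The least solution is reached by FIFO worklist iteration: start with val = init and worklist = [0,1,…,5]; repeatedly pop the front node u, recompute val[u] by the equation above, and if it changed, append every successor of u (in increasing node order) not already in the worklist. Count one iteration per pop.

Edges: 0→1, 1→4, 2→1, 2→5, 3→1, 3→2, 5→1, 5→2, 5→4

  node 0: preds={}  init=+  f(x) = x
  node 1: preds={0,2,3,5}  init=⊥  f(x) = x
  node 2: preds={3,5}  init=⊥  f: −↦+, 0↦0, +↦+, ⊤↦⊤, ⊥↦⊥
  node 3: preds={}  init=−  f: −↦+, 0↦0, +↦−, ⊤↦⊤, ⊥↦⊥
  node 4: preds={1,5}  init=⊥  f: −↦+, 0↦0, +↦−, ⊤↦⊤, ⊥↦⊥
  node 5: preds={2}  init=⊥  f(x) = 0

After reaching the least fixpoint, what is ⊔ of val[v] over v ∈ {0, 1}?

⊤

Trace (11 dequeues):
  [1] u=0 | in ⊥ | out + | ==
  [2] u=1 | in ⊤ | out ⊤ | prev ⊥ | push {}
  [3] u=2 | in − | out + | prev ⊥ | push {1}
  [4] u=3 | in ⊥ | out − | ==
  [5] u=4 | in ⊤ | out ⊤ | prev ⊥ | push {}
  [6] u=5 | in + | out 0 | prev ⊥ | push {2,4}
  [7] u=1 | in ⊤ | out ⊤ | ==
  [8] u=2 | in ⊤ | out ⊤ | prev + | push {1,5}
  [9] u=4 | in ⊤ | out ⊤ | ==
  [10] u=1 | in ⊤ | out ⊤ | ==
  [11] u=5 | in ⊤ | out 0 | ==

Converged values:
  [0] +
  [1] ⊤
  [2] ⊤
  [3] −
  [4] ⊤
  [5] 0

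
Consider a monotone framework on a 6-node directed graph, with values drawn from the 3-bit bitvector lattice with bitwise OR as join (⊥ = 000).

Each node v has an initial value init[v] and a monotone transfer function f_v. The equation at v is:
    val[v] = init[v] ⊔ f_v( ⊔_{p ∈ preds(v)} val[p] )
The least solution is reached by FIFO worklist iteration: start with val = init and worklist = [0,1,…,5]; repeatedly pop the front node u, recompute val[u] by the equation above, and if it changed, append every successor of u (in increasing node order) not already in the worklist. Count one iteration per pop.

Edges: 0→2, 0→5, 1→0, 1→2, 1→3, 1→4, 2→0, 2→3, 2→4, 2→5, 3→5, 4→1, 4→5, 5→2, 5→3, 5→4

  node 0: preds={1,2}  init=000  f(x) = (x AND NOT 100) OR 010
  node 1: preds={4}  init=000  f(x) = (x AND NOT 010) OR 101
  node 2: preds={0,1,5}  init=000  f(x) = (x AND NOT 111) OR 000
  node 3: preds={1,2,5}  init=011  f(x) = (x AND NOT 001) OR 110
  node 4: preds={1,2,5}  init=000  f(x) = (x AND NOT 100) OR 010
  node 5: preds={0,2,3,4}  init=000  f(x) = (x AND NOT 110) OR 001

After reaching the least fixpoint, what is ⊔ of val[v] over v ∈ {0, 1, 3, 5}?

111

Worklist (12 pops):
  #1 pop 0: in=000 → 010 (was 000); enqueue []
  #2 pop 1: in=000 → 101 (was 000); enqueue [0]
  #3 pop 2: in=111 → 000 (no change)
  #4 pop 3: in=101 → 111 (was 011); enqueue []
  #5 pop 4: in=101 → 011 (was 000); enqueue [1]
  #6 pop 5: in=111 → 001 (was 000); enqueue [2,3,4]
  #7 pop 0: in=101 → 011 (was 010); enqueue [5]
  #8 pop 1: in=011 → 101 (no change)
  #9 pop 2: in=111 → 000 (no change)
  #10 pop 3: in=101 → 111 (no change)
  #11 pop 4: in=101 → 011 (no change)
  #12 pop 5: in=111 → 001 (no change)

Fixpoint:
  val[0] = 011
  val[1] = 101
  val[2] = 000
  val[3] = 111
  val[4] = 011
  val[5] = 001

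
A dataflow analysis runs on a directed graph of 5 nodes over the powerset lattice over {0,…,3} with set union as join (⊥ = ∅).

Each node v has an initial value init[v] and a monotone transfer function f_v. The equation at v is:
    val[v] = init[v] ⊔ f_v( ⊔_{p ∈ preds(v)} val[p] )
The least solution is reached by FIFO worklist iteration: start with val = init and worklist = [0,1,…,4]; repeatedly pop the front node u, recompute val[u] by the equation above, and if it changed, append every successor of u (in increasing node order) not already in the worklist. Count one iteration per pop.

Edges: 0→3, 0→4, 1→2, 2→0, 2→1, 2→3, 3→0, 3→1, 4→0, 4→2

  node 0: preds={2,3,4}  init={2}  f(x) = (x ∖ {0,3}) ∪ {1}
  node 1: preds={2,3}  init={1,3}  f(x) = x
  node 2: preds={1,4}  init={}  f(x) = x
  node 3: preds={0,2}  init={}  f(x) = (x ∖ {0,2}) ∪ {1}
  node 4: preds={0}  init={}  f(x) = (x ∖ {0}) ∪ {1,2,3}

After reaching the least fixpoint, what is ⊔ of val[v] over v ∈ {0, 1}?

{1,2,3}

Worklist (12 pops):
  #1 pop 0: in={} → {1,2} (was {2}); enqueue []
  #2 pop 1: in={} → {1,3} (no change)
  #3 pop 2: in={1,3} → {1,3} (was {}); enqueue [0,1]
  #4 pop 3: in={1,2,3} → {1,3} (was {}); enqueue []
  #5 pop 4: in={1,2} → {1,2,3} (was {}); enqueue [2]
  #6 pop 0: in={1,2,3} → {1,2} (no change)
  #7 pop 1: in={1,3} → {1,3} (no change)
  #8 pop 2: in={1,2,3} → {1,2,3} (was {1,3}); enqueue [0,1,3]
  #9 pop 0: in={1,2,3} → {1,2} (no change)
  #10 pop 1: in={1,2,3} → {1,2,3} (was {1,3}); enqueue [2]
  #11 pop 3: in={1,2,3} → {1,3} (no change)
  #12 pop 2: in={1,2,3} → {1,2,3} (no change)

Fixpoint:
  val[0] = {1,2}
  val[1] = {1,2,3}
  val[2] = {1,2,3}
  val[3] = {1,3}
  val[4] = {1,2,3}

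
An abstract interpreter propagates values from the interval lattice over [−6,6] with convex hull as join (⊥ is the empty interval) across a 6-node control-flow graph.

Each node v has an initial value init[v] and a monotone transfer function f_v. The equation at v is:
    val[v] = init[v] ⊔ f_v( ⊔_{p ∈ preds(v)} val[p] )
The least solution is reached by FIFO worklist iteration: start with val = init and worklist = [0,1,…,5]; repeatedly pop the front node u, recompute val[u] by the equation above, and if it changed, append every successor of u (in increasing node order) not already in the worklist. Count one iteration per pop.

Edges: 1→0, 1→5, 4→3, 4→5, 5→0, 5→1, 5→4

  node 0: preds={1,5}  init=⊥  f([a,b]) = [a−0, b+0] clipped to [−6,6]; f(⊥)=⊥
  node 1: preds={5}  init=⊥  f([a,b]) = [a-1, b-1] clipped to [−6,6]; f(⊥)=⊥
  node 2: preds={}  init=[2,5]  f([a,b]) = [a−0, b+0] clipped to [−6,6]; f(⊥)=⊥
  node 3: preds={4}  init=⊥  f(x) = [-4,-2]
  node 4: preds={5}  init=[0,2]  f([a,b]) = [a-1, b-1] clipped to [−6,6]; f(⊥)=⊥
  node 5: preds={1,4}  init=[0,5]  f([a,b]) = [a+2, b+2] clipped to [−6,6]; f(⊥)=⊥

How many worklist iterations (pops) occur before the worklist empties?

13

Trace (13 dequeues):
  [1] u=0 | in [0,5] | out [0,5] | prev ⊥ | push {}
  [2] u=1 | in [0,5] | out [-1,4] | prev ⊥ | push {0}
  [3] u=2 | in ⊥ | out [2,5] | ==
  [4] u=3 | in [0,2] | out [-4,-2] | prev ⊥ | push {}
  [5] u=4 | in [0,5] | out [-1,4] | prev [0,2] | push {3}
  [6] u=5 | in [-1,4] | out [0,6] | prev [0,5] | push {1,4}
  [7] u=0 | in [-1,6] | out [-1,6] | prev [0,5] | push {}
  [8] u=3 | in [-1,4] | out [-4,-2] | ==
  [9] u=1 | in [0,6] | out [-1,5] | prev [-1,4] | push {0,5}
  [10] u=4 | in [0,6] | out [-1,5] | prev [-1,4] | push {3}
  [11] u=0 | in [-1,6] | out [-1,6] | ==
  [12] u=5 | in [-1,5] | out [0,6] | ==
  [13] u=3 | in [-1,5] | out [-4,-2] | ==

Converged values:
  [0] [-1,6]
  [1] [-1,5]
  [2] [2,5]
  [3] [-4,-2]
  [4] [-1,5]
  [5] [0,6]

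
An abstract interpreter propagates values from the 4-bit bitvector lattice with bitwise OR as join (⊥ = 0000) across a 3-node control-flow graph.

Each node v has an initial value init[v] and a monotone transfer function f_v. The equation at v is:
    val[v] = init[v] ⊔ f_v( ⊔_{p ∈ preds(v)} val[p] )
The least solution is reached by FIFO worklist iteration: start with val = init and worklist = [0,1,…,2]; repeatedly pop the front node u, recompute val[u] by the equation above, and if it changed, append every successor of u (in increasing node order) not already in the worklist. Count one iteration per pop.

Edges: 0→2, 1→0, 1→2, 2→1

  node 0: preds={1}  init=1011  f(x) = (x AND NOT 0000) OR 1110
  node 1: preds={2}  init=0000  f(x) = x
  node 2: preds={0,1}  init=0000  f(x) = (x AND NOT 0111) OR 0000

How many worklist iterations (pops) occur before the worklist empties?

6

Iteration log — 6 steps:
  step 1. node 0  ⊔preds=0000  new=1111  old=1011  +wl: 
  step 2. node 1  ⊔preds=0000  new=0000  stable
  step 3. node 2  ⊔preds=1111  new=1000  old=0000  +wl: 1
  step 4. node 1  ⊔preds=1000  new=1000  old=0000  +wl: 0,2
  step 5. node 0  ⊔preds=1000  new=1111  stable
  step 6. node 2  ⊔preds=1111  new=1000  stable

Least fixpoint reached:
  node 0: 1111
  node 1: 1000
  node 2: 1000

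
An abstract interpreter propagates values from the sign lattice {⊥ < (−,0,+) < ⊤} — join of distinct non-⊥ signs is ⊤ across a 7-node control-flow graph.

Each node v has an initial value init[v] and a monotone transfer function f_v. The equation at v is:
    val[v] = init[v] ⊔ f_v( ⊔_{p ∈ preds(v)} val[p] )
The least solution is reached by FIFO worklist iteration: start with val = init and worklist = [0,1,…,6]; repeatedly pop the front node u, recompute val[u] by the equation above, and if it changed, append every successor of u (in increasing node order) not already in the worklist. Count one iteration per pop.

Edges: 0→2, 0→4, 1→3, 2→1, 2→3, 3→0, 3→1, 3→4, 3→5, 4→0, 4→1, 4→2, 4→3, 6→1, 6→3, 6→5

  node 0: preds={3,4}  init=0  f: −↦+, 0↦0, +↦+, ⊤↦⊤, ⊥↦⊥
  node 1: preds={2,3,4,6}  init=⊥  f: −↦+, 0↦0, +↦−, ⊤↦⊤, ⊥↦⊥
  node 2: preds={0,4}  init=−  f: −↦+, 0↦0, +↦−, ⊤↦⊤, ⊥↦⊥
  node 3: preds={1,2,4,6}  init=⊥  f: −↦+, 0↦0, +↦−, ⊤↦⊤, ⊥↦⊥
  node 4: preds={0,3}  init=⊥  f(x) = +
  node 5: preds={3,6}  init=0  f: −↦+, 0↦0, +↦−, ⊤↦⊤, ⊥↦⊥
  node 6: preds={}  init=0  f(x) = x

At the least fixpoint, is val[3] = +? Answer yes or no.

Trace (12 dequeues):
  [1] u=0 | in ⊥ | out 0 | ==
  [2] u=1 | in ⊤ | out ⊤ | prev ⊥ | push {}
  [3] u=2 | in 0 | out ⊤ | prev − | push {1}
  [4] u=3 | in ⊤ | out ⊤ | prev ⊥ | push {0}
  [5] u=4 | in ⊤ | out + | prev ⊥ | push {2,3}
  [6] u=5 | in ⊤ | out ⊤ | prev 0 | push {}
  [7] u=6 | in ⊥ | out 0 | ==
  [8] u=1 | in ⊤ | out ⊤ | ==
  [9] u=0 | in ⊤ | out ⊤ | prev 0 | push {4}
  [10] u=2 | in ⊤ | out ⊤ | ==
  [11] u=3 | in ⊤ | out ⊤ | ==
  [12] u=4 | in ⊤ | out + | ==

Converged values:
  [0] ⊤
  [1] ⊤
  [2] ⊤
  [3] ⊤
  [4] +
  [5] ⊤
  [6] 0

no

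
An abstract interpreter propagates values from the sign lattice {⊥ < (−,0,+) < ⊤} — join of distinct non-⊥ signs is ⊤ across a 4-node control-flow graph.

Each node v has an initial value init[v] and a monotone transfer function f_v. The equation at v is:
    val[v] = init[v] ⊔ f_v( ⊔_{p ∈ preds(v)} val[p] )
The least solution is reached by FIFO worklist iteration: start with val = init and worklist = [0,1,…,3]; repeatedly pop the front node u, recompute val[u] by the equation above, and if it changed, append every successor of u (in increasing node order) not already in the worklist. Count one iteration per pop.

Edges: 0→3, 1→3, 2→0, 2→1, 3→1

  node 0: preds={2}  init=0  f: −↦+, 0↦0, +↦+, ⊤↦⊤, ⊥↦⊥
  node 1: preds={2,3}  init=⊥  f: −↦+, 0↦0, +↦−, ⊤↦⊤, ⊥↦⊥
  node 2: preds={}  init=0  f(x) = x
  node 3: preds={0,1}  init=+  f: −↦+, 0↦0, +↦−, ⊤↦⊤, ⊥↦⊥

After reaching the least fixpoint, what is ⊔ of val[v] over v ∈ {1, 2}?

Trace (5 dequeues):
  [1] u=0 | in 0 | out 0 | ==
  [2] u=1 | in ⊤ | out ⊤ | prev ⊥ | push {}
  [3] u=2 | in ⊥ | out 0 | ==
  [4] u=3 | in ⊤ | out ⊤ | prev + | push {1}
  [5] u=1 | in ⊤ | out ⊤ | ==

Converged values:
  [0] 0
  [1] ⊤
  [2] 0
  [3] ⊤

⊤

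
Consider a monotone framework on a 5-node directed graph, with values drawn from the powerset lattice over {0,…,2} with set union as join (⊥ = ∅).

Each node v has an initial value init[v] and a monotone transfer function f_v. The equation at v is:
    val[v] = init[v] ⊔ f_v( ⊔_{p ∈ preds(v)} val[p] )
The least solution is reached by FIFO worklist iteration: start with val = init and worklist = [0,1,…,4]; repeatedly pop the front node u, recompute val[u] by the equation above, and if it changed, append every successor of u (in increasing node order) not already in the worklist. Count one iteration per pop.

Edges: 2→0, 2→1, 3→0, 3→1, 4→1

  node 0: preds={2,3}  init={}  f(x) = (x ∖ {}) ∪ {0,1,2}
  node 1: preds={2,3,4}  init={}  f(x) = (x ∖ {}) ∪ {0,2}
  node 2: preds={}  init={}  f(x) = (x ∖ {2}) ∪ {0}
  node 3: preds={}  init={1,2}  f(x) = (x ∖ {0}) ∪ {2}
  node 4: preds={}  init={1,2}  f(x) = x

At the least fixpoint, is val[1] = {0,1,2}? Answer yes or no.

yes

Iteration log — 7 steps:
  step 1. node 0  ⊔preds={1,2}  new={0,1,2}  old={}  +wl: 
  step 2. node 1  ⊔preds={1,2}  new={0,1,2}  old={}  +wl: 
  step 3. node 2  ⊔preds={}  new={0}  old={}  +wl: 0,1
  step 4. node 3  ⊔preds={}  new={1,2}  stable
  step 5. node 4  ⊔preds={}  new={1,2}  stable
  step 6. node 0  ⊔preds={0,1,2}  new={0,1,2}  stable
  step 7. node 1  ⊔preds={0,1,2}  new={0,1,2}  stable

Least fixpoint reached:
  node 0: {0,1,2}
  node 1: {0,1,2}
  node 2: {0}
  node 3: {1,2}
  node 4: {1,2}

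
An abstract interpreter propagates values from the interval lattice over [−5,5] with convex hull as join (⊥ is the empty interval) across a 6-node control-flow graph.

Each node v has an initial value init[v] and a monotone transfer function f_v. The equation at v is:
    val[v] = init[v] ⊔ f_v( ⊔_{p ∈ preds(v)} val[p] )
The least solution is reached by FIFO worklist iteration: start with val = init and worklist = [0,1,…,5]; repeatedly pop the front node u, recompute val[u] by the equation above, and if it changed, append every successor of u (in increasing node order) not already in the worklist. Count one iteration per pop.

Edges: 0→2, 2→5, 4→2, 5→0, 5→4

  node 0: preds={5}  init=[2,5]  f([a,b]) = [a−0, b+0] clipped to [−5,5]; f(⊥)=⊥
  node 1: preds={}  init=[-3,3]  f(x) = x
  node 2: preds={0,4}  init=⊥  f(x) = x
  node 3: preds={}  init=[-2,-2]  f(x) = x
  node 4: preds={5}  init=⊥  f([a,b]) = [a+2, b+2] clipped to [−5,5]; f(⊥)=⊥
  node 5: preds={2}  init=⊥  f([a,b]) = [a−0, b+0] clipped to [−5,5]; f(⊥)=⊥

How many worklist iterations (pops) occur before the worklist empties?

9

Iteration log — 9 steps:
  step 1. node 0  ⊔preds=⊥  new=[2,5]  stable
  step 2. node 1  ⊔preds=⊥  new=[-3,3]  stable
  step 3. node 2  ⊔preds=[2,5]  new=[2,5]  old=⊥  +wl: 
  step 4. node 3  ⊔preds=⊥  new=[-2,-2]  stable
  step 5. node 4  ⊔preds=⊥  new=⊥  stable
  step 6. node 5  ⊔preds=[2,5]  new=[2,5]  old=⊥  +wl: 0,4
  step 7. node 0  ⊔preds=[2,5]  new=[2,5]  stable
  step 8. node 4  ⊔preds=[2,5]  new=[4,5]  old=⊥  +wl: 2
  step 9. node 2  ⊔preds=[2,5]  new=[2,5]  stable

Least fixpoint reached:
  node 0: [2,5]
  node 1: [-3,3]
  node 2: [2,5]
  node 3: [-2,-2]
  node 4: [4,5]
  node 5: [2,5]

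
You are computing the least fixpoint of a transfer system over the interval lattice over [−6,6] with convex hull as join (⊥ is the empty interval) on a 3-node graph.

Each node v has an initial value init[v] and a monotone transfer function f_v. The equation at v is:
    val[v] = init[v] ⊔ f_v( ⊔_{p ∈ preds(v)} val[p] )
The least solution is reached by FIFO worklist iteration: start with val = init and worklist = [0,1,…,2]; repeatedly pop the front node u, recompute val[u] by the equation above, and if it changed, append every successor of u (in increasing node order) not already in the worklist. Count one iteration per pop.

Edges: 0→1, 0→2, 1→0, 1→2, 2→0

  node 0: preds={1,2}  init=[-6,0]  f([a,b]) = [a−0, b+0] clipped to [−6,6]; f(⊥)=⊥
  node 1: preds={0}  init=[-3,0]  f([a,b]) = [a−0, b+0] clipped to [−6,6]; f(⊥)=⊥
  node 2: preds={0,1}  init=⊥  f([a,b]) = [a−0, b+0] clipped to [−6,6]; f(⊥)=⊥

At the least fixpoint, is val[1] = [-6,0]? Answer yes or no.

yes

Worklist (4 pops):
  #1 pop 0: in=[-3,0] → [-6,0] (no change)
  #2 pop 1: in=[-6,0] → [-6,0] (was [-3,0]); enqueue [0]
  #3 pop 2: in=[-6,0] → [-6,0] (was ⊥); enqueue []
  #4 pop 0: in=[-6,0] → [-6,0] (no change)

Fixpoint:
  val[0] = [-6,0]
  val[1] = [-6,0]
  val[2] = [-6,0]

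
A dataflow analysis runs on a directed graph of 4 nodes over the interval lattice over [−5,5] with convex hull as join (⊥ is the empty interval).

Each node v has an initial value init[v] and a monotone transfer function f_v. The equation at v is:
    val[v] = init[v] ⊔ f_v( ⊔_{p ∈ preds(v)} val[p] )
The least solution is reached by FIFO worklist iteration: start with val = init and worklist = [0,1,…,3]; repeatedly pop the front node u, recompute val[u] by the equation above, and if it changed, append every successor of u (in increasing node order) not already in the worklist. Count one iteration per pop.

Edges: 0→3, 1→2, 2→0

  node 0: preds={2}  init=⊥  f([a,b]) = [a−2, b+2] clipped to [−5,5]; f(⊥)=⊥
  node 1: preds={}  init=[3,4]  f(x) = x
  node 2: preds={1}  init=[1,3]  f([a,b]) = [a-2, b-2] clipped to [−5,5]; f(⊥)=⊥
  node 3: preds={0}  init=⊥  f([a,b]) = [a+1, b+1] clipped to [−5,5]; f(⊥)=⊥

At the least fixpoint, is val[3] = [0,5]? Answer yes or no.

yes

Iteration log — 4 steps:
  step 1. node 0  ⊔preds=[1,3]  new=[-1,5]  old=⊥  +wl: 
  step 2. node 1  ⊔preds=⊥  new=[3,4]  stable
  step 3. node 2  ⊔preds=[3,4]  new=[1,3]  stable
  step 4. node 3  ⊔preds=[-1,5]  new=[0,5]  old=⊥  +wl: 

Least fixpoint reached:
  node 0: [-1,5]
  node 1: [3,4]
  node 2: [1,3]
  node 3: [0,5]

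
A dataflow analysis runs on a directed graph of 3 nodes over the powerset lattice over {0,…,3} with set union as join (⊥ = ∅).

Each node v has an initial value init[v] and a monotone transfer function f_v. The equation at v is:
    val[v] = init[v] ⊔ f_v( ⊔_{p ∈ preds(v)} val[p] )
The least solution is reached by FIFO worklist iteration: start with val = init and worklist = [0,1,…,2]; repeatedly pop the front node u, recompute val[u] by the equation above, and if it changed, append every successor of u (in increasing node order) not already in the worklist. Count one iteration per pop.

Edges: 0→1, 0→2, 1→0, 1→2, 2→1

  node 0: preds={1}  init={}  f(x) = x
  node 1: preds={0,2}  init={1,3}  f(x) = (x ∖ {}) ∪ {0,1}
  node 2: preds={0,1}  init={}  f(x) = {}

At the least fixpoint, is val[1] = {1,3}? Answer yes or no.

no

Worklist (6 pops):
  #1 pop 0: in={1,3} → {1,3} (was {}); enqueue []
  #2 pop 1: in={1,3} → {0,1,3} (was {1,3}); enqueue [0]
  #3 pop 2: in={0,1,3} → {} (no change)
  #4 pop 0: in={0,1,3} → {0,1,3} (was {1,3}); enqueue [1,2]
  #5 pop 1: in={0,1,3} → {0,1,3} (no change)
  #6 pop 2: in={0,1,3} → {} (no change)

Fixpoint:
  val[0] = {0,1,3}
  val[1] = {0,1,3}
  val[2] = {}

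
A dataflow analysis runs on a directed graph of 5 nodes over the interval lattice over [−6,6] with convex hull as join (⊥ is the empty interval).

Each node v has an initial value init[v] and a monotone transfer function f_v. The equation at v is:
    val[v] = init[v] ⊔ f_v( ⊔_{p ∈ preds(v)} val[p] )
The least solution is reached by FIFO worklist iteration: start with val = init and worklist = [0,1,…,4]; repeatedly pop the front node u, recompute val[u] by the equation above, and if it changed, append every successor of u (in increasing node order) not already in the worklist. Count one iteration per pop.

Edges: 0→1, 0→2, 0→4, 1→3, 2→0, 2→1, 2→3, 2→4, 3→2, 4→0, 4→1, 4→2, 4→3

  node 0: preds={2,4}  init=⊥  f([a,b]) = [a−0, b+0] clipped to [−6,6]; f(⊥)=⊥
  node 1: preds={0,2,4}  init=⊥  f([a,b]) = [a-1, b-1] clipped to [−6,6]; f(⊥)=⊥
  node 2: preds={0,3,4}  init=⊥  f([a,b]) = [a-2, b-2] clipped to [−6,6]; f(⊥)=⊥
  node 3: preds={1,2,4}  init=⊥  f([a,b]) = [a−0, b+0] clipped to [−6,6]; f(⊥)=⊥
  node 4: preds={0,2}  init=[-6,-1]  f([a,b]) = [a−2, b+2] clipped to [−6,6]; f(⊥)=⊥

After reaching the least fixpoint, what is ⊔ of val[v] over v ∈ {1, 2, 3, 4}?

[-6,6]

Worklist (28 pops):
  #1 pop 0: in=[-6,-1] → [-6,-1] (was ⊥); enqueue []
  #2 pop 1: in=[-6,-1] → [-6,-2] (was ⊥); enqueue []
  #3 pop 2: in=[-6,-1] → [-6,-3] (was ⊥); enqueue [0,1]
  #4 pop 3: in=[-6,-1] → [-6,-1] (was ⊥); enqueue [2]
  #5 pop 4: in=[-6,-1] → [-6,1] (was [-6,-1]); enqueue [3]
  #6 pop 0: in=[-6,1] → [-6,1] (was [-6,-1]); enqueue [4]
  #7 pop 1: in=[-6,1] → [-6,0] (was [-6,-2]); enqueue []
  #8 pop 2: in=[-6,1] → [-6,-1] (was [-6,-3]); enqueue [0,1]
  #9 pop 3: in=[-6,1] → [-6,1] (was [-6,-1]); enqueue [2]
  #10 pop 4: in=[-6,1] → [-6,3] (was [-6,1]); enqueue [3]
  #11 pop 0: in=[-6,3] → [-6,3] (was [-6,1]); enqueue [4]
  #12 pop 1: in=[-6,3] → [-6,2] (was [-6,0]); enqueue []
  #13 pop 2: in=[-6,3] → [-6,1] (was [-6,-1]); enqueue [0,1]
  #14 pop 3: in=[-6,3] → [-6,3] (was [-6,1]); enqueue [2]
  #15 pop 4: in=[-6,3] → [-6,5] (was [-6,3]); enqueue [3]
  #16 pop 0: in=[-6,5] → [-6,5] (was [-6,3]); enqueue [4]
  #17 pop 1: in=[-6,5] → [-6,4] (was [-6,2]); enqueue []
  #18 pop 2: in=[-6,5] → [-6,3] (was [-6,1]); enqueue [0,1]
  #19 pop 3: in=[-6,5] → [-6,5] (was [-6,3]); enqueue [2]
  #20 pop 4: in=[-6,5] → [-6,6] (was [-6,5]); enqueue [3]
  #21 pop 0: in=[-6,6] → [-6,6] (was [-6,5]); enqueue [4]
  #22 pop 1: in=[-6,6] → [-6,5] (was [-6,4]); enqueue []
  #23 pop 2: in=[-6,6] → [-6,4] (was [-6,3]); enqueue [0,1]
  #24 pop 3: in=[-6,6] → [-6,6] (was [-6,5]); enqueue [2]
  #25 pop 4: in=[-6,6] → [-6,6] (no change)
  #26 pop 0: in=[-6,6] → [-6,6] (no change)
  #27 pop 1: in=[-6,6] → [-6,5] (no change)
  #28 pop 2: in=[-6,6] → [-6,4] (no change)

Fixpoint:
  val[0] = [-6,6]
  val[1] = [-6,5]
  val[2] = [-6,4]
  val[3] = [-6,6]
  val[4] = [-6,6]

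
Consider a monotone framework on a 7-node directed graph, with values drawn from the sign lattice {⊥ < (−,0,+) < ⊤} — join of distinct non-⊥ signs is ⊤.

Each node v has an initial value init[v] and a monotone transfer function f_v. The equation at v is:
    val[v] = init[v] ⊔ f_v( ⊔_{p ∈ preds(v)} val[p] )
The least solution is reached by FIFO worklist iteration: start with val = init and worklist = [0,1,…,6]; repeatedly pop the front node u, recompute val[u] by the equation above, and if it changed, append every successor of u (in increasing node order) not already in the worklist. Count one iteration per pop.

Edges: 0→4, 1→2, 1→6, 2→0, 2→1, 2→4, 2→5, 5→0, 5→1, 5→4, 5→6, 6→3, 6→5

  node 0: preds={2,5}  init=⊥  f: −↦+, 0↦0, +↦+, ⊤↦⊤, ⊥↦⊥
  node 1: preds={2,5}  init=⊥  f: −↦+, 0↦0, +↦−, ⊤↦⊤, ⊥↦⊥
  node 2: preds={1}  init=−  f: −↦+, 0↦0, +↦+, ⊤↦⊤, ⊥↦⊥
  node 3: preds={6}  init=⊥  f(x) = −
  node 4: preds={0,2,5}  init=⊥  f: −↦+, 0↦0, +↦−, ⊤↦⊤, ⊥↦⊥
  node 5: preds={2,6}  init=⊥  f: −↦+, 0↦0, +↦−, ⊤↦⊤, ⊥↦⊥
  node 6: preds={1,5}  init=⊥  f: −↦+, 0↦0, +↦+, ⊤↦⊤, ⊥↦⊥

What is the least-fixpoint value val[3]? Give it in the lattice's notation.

−

Iteration log — 14 steps:
  step 1. node 0  ⊔preds=−  new=+  old=⊥  +wl: 
  step 2. node 1  ⊔preds=−  new=+  old=⊥  +wl: 
  step 3. node 2  ⊔preds=+  new=⊤  old=−  +wl: 0,1
  step 4. node 3  ⊔preds=⊥  new=−  old=⊥  +wl: 
  step 5. node 4  ⊔preds=⊤  new=⊤  old=⊥  +wl: 
  step 6. node 5  ⊔preds=⊤  new=⊤  old=⊥  +wl: 4
  step 7. node 6  ⊔preds=⊤  new=⊤  old=⊥  +wl: 3,5
  step 8. node 0  ⊔preds=⊤  new=⊤  old=+  +wl: 
  step 9. node 1  ⊔preds=⊤  new=⊤  old=+  +wl: 2,6
  step 10. node 4  ⊔preds=⊤  new=⊤  stable
  step 11. node 3  ⊔preds=⊤  new=−  stable
  step 12. node 5  ⊔preds=⊤  new=⊤  stable
  step 13. node 2  ⊔preds=⊤  new=⊤  stable
  step 14. node 6  ⊔preds=⊤  new=⊤  stable

Least fixpoint reached:
  node 0: ⊤
  node 1: ⊤
  node 2: ⊤
  node 3: −
  node 4: ⊤
  node 5: ⊤
  node 6: ⊤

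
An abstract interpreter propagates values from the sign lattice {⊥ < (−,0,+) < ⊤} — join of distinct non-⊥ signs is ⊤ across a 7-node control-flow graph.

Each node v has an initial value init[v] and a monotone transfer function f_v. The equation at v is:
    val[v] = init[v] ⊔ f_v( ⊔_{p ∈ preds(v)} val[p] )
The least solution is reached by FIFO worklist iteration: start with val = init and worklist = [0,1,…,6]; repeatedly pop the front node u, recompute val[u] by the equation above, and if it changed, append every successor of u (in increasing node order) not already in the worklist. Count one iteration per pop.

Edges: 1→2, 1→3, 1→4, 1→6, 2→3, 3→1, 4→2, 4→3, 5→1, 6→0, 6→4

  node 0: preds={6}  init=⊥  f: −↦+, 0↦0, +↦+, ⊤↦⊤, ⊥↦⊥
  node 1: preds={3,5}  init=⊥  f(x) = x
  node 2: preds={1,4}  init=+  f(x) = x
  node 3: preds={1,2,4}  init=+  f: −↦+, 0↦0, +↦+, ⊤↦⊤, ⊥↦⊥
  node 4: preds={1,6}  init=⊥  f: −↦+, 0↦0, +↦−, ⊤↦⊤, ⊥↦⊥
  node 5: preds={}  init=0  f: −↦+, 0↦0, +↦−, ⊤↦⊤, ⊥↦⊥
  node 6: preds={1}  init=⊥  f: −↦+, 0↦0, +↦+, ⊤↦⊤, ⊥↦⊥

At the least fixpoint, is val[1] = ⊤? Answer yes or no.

yes

Iteration log — 12 steps:
  step 1. node 0  ⊔preds=⊥  new=⊥  stable
  step 2. node 1  ⊔preds=⊤  new=⊤  old=⊥  +wl: 
  step 3. node 2  ⊔preds=⊤  new=⊤  old=+  +wl: 
  step 4. node 3  ⊔preds=⊤  new=⊤  old=+  +wl: 1
  step 5. node 4  ⊔preds=⊤  new=⊤  old=⊥  +wl: 2,3
  step 6. node 5  ⊔preds=⊥  new=0  stable
  step 7. node 6  ⊔preds=⊤  new=⊤  old=⊥  +wl: 0,4
  step 8. node 1  ⊔preds=⊤  new=⊤  stable
  step 9. node 2  ⊔preds=⊤  new=⊤  stable
  step 10. node 3  ⊔preds=⊤  new=⊤  stable
  step 11. node 0  ⊔preds=⊤  new=⊤  old=⊥  +wl: 
  step 12. node 4  ⊔preds=⊤  new=⊤  stable

Least fixpoint reached:
  node 0: ⊤
  node 1: ⊤
  node 2: ⊤
  node 3: ⊤
  node 4: ⊤
  node 5: 0
  node 6: ⊤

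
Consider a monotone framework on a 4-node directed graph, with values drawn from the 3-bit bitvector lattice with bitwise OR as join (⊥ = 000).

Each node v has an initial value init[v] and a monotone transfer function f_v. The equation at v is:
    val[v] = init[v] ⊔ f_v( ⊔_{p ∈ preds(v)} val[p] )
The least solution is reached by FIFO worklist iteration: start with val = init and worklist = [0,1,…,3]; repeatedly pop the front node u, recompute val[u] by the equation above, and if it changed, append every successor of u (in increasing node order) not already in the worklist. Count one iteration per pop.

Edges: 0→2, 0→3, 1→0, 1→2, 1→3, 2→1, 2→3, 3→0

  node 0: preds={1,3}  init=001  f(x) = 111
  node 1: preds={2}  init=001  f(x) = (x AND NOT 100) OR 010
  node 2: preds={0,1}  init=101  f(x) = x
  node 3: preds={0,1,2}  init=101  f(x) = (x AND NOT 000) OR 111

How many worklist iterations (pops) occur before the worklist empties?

6

Iteration log — 6 steps:
  step 1. node 0  ⊔preds=101  new=111  old=001  +wl: 
  step 2. node 1  ⊔preds=101  new=011  old=001  +wl: 0
  step 3. node 2  ⊔preds=111  new=111  old=101  +wl: 1
  step 4. node 3  ⊔preds=111  new=111  old=101  +wl: 
  step 5. node 0  ⊔preds=111  new=111  stable
  step 6. node 1  ⊔preds=111  new=011  stable

Least fixpoint reached:
  node 0: 111
  node 1: 011
  node 2: 111
  node 3: 111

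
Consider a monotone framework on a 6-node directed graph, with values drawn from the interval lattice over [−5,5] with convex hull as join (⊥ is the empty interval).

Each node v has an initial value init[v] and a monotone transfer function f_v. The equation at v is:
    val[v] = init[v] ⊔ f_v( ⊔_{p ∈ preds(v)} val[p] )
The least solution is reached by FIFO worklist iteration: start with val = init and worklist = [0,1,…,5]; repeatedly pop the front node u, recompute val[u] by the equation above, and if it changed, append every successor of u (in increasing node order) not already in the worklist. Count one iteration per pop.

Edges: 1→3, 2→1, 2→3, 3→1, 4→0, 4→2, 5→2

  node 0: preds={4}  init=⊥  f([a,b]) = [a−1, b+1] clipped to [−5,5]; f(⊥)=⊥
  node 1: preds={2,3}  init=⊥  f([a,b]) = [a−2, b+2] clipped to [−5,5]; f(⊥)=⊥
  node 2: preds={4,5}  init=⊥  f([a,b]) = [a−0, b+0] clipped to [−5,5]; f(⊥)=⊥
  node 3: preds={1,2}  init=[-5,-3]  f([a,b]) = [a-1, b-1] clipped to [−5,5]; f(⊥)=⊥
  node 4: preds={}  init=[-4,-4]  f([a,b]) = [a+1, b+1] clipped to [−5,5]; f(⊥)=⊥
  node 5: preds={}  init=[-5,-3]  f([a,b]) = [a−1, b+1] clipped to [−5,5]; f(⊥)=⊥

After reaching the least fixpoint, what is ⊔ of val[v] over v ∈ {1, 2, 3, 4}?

Iteration log — 19 steps:
  step 1. node 0  ⊔preds=[-4,-4]  new=[-5,-3]  old=⊥  +wl: 
  step 2. node 1  ⊔preds=[-5,-3]  new=[-5,-1]  old=⊥  +wl: 
  step 3. node 2  ⊔preds=[-5,-3]  new=[-5,-3]  old=⊥  +wl: 1
  step 4. node 3  ⊔preds=[-5,-1]  new=[-5,-2]  old=[-5,-3]  +wl: 
  step 5. node 4  ⊔preds=⊥  new=[-4,-4]  stable
  step 6. node 5  ⊔preds=⊥  new=[-5,-3]  stable
  step 7. node 1  ⊔preds=[-5,-2]  new=[-5,0]  old=[-5,-1]  +wl: 3
  step 8. node 3  ⊔preds=[-5,0]  new=[-5,-1]  old=[-5,-2]  +wl: 1
  step 9. node 1  ⊔preds=[-5,-1]  new=[-5,1]  old=[-5,0]  +wl: 3
  step 10. node 3  ⊔preds=[-5,1]  new=[-5,0]  old=[-5,-1]  +wl: 1
  step 11. node 1  ⊔preds=[-5,0]  new=[-5,2]  old=[-5,1]  +wl: 3
  step 12. node 3  ⊔preds=[-5,2]  new=[-5,1]  old=[-5,0]  +wl: 1
  step 13. node 1  ⊔preds=[-5,1]  new=[-5,3]  old=[-5,2]  +wl: 3
  step 14. node 3  ⊔preds=[-5,3]  new=[-5,2]  old=[-5,1]  +wl: 1
  step 15. node 1  ⊔preds=[-5,2]  new=[-5,4]  old=[-5,3]  +wl: 3
  step 16. node 3  ⊔preds=[-5,4]  new=[-5,3]  old=[-5,2]  +wl: 1
  step 17. node 1  ⊔preds=[-5,3]  new=[-5,5]  old=[-5,4]  +wl: 3
  step 18. node 3  ⊔preds=[-5,5]  new=[-5,4]  old=[-5,3]  +wl: 1
  step 19. node 1  ⊔preds=[-5,4]  new=[-5,5]  stable

Least fixpoint reached:
  node 0: [-5,-3]
  node 1: [-5,5]
  node 2: [-5,-3]
  node 3: [-5,4]
  node 4: [-4,-4]
  node 5: [-5,-3]

[-5,5]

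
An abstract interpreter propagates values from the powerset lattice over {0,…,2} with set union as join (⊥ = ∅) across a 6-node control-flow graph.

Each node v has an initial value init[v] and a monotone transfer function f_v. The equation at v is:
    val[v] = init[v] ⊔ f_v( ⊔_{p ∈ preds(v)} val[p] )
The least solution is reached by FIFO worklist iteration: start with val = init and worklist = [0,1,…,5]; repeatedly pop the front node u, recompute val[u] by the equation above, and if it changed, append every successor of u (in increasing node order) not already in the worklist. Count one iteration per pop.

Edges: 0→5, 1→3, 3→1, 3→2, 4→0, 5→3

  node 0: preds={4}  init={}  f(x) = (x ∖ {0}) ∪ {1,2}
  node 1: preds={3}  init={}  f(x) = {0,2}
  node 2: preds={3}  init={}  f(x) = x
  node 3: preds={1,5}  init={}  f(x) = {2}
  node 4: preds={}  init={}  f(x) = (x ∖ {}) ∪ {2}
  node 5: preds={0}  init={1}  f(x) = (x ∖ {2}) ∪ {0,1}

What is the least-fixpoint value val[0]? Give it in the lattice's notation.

Worklist (10 pops):
  #1 pop 0: in={} → {1,2} (was {}); enqueue []
  #2 pop 1: in={} → {0,2} (was {}); enqueue []
  #3 pop 2: in={} → {} (no change)
  #4 pop 3: in={0,1,2} → {2} (was {}); enqueue [1,2]
  #5 pop 4: in={} → {2} (was {}); enqueue [0]
  #6 pop 5: in={1,2} → {0,1} (was {1}); enqueue [3]
  #7 pop 1: in={2} → {0,2} (no change)
  #8 pop 2: in={2} → {2} (was {}); enqueue []
  #9 pop 0: in={2} → {1,2} (no change)
  #10 pop 3: in={0,1,2} → {2} (no change)

Fixpoint:
  val[0] = {1,2}
  val[1] = {0,2}
  val[2] = {2}
  val[3] = {2}
  val[4] = {2}
  val[5] = {0,1}

{1,2}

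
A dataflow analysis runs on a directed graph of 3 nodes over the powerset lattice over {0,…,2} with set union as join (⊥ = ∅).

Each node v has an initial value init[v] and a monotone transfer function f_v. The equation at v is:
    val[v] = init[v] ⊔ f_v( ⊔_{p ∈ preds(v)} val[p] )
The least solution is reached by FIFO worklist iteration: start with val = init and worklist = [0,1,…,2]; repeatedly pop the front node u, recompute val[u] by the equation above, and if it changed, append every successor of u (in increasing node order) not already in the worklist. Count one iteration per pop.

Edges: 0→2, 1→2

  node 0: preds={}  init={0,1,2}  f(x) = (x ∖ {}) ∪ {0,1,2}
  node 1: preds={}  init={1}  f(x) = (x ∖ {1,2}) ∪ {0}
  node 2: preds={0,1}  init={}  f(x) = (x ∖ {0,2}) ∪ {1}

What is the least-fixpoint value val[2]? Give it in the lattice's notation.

{1}

Worklist (3 pops):
  #1 pop 0: in={} → {0,1,2} (no change)
  #2 pop 1: in={} → {0,1} (was {1}); enqueue []
  #3 pop 2: in={0,1,2} → {1} (was {}); enqueue []

Fixpoint:
  val[0] = {0,1,2}
  val[1] = {0,1}
  val[2] = {1}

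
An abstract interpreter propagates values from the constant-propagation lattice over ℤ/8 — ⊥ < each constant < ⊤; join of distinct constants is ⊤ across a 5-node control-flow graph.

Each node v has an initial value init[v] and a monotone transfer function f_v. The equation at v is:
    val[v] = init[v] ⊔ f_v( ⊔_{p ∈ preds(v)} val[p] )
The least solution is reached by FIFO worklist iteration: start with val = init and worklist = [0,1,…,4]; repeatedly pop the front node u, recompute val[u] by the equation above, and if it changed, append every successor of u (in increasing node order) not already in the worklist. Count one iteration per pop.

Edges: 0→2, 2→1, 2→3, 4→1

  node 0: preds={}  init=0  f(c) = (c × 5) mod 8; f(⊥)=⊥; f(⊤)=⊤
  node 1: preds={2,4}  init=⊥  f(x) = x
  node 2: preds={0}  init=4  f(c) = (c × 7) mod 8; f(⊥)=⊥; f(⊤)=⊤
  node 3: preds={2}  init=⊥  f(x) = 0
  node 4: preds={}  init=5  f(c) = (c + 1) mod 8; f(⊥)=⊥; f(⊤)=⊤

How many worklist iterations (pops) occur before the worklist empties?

Iteration log — 6 steps:
  step 1. node 0  ⊔preds=⊥  new=0  stable
  step 2. node 1  ⊔preds=⊤  new=⊤  old=⊥  +wl: 
  step 3. node 2  ⊔preds=0  new=⊤  old=4  +wl: 1
  step 4. node 3  ⊔preds=⊤  new=0  old=⊥  +wl: 
  step 5. node 4  ⊔preds=⊥  new=5  stable
  step 6. node 1  ⊔preds=⊤  new=⊤  stable

Least fixpoint reached:
  node 0: 0
  node 1: ⊤
  node 2: ⊤
  node 3: 0
  node 4: 5

6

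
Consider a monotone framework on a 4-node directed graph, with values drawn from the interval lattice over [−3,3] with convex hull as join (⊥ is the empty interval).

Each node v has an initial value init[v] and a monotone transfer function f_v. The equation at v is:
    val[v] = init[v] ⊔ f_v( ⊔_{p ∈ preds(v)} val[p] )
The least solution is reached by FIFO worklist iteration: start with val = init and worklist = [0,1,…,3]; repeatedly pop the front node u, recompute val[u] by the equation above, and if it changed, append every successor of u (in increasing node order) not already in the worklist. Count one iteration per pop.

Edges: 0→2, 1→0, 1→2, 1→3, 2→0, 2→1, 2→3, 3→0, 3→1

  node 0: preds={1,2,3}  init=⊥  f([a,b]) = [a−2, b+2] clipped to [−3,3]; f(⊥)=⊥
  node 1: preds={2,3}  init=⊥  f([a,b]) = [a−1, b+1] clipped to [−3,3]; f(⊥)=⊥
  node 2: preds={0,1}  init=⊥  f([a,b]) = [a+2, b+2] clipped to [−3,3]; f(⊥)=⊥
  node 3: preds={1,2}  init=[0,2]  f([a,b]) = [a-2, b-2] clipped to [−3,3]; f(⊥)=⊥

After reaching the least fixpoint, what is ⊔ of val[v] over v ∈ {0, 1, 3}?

Worklist (10 pops):
  #1 pop 0: in=[0,2] → [-2,3] (was ⊥); enqueue []
  #2 pop 1: in=[0,2] → [-1,3] (was ⊥); enqueue [0]
  #3 pop 2: in=[-2,3] → [0,3] (was ⊥); enqueue [1]
  #4 pop 3: in=[-1,3] → [-3,2] (was [0,2]); enqueue []
  #5 pop 0: in=[-3,3] → [-3,3] (was [-2,3]); enqueue [2]
  #6 pop 1: in=[-3,3] → [-3,3] (was [-1,3]); enqueue [0,3]
  #7 pop 2: in=[-3,3] → [-1,3] (was [0,3]); enqueue [1]
  #8 pop 0: in=[-3,3] → [-3,3] (no change)
  #9 pop 3: in=[-3,3] → [-3,2] (no change)
  #10 pop 1: in=[-3,3] → [-3,3] (no change)

Fixpoint:
  val[0] = [-3,3]
  val[1] = [-3,3]
  val[2] = [-1,3]
  val[3] = [-3,2]

[-3,3]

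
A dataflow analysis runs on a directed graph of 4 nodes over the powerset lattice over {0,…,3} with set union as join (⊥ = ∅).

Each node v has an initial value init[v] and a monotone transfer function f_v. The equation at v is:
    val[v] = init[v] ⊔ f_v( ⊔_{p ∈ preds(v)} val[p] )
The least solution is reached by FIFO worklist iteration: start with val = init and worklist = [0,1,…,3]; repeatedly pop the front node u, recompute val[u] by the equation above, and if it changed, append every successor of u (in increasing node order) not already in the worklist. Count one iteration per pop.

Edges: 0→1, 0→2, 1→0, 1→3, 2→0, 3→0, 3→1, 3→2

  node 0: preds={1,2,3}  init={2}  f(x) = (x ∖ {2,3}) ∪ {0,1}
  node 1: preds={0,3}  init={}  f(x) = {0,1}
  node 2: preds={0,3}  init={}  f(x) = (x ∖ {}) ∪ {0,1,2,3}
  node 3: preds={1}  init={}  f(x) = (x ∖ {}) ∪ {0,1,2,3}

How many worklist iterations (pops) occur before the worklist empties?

7

Worklist (7 pops):
  #1 pop 0: in={} → {0,1,2} (was {2}); enqueue []
  #2 pop 1: in={0,1,2} → {0,1} (was {}); enqueue [0]
  #3 pop 2: in={0,1,2} → {0,1,2,3} (was {}); enqueue []
  #4 pop 3: in={0,1} → {0,1,2,3} (was {}); enqueue [1,2]
  #5 pop 0: in={0,1,2,3} → {0,1,2} (no change)
  #6 pop 1: in={0,1,2,3} → {0,1} (no change)
  #7 pop 2: in={0,1,2,3} → {0,1,2,3} (no change)

Fixpoint:
  val[0] = {0,1,2}
  val[1] = {0,1}
  val[2] = {0,1,2,3}
  val[3] = {0,1,2,3}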